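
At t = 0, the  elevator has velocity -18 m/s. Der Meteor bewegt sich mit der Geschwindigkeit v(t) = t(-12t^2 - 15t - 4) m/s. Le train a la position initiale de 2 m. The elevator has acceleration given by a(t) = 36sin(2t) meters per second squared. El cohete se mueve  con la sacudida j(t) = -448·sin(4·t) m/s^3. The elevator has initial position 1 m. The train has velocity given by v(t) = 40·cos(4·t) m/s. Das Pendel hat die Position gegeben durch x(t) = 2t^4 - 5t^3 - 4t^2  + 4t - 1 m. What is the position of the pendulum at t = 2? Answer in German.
Wir haben die Position x(t) = 2·t^4 - 5·t^3 - 4·t^2 + 4·t - 1. Durch Einsetzen von t = 2: x(2) = -17.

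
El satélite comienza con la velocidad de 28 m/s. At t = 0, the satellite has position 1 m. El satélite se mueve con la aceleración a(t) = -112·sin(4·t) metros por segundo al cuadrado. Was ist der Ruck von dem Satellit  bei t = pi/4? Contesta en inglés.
To solve this, we need to take 1 derivative of our acceleration equation a(t) = -112·sin(4·t). Differentiating acceleration, we get jerk: j(t) = -448·cos(4·t). We have jerk j(t) = -448·cos(4·t). Substituting t = pi/4: j(pi/4) = 448.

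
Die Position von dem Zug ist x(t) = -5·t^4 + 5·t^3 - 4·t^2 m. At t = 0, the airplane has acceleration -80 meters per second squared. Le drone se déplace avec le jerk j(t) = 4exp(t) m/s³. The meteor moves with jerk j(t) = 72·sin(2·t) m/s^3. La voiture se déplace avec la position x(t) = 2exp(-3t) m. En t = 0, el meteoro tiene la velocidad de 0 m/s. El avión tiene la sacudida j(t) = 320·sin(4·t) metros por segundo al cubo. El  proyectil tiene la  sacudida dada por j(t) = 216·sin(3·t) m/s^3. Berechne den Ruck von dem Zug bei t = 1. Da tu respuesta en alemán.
Wir müssen unsere Gleichung für die Position x(t) = -5·t^4 + 5·t^3 - 4·t^2 3-mal ableiten. Die Ableitung von der Position ergibt die Geschwindigkeit: v(t) = -20·t^3 + 15·t^2 - 8·t. Mit d/dt von v(t) finden wir a(t) = -60·t^2 + 30·t - 8. Mit d/dt von a(t) finden wir j(t) = 30 - 120·t. Aus der Gleichung für den Ruck j(t) = 30 - 120·t, setzen wir t = 1 ein und erhalten j = -90.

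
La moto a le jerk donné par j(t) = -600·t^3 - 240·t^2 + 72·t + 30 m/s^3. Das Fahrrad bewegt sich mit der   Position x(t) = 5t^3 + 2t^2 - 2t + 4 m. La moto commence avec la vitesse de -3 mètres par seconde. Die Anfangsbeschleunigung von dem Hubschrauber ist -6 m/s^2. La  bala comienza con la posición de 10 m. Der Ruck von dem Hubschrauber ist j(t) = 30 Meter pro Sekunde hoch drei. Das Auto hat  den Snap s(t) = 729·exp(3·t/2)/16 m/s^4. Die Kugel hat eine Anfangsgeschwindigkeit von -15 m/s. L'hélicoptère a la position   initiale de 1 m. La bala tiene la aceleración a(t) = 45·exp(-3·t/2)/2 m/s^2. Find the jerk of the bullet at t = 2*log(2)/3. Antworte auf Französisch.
En partant de l'accélération a(t) = 45·exp(-3·t/2)/2, nous prenons 1 dérivée. En dérivant l'accélération, nous obtenons le jerk: j(t) = -135·exp(-3·t/2)/4. De l'équation du jerk j(t) = -135·exp(-3·t/2)/4, nous substituons t = 2*log(2)/3 pour obtenir j = -135/8.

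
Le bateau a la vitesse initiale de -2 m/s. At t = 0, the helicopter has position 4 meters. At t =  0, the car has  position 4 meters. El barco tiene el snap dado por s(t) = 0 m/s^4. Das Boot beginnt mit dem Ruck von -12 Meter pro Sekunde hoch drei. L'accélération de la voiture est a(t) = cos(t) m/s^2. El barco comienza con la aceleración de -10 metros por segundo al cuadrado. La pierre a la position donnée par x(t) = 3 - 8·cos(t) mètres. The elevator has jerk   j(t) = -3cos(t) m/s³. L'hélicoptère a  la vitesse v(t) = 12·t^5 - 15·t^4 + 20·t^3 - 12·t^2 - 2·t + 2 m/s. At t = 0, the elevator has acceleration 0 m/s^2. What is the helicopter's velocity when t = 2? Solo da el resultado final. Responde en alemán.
v(2) = 254.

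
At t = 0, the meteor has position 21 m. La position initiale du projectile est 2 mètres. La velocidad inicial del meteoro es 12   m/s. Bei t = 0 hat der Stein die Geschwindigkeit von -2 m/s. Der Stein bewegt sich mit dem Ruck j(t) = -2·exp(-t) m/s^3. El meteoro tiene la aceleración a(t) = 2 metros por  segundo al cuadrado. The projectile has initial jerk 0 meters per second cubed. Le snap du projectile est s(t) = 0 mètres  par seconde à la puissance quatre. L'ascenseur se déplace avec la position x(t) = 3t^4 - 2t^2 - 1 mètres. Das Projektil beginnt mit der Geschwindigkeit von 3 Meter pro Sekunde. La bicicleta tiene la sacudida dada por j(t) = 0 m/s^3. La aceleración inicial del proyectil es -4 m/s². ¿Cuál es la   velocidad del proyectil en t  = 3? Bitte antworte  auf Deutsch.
Ausgehend von dem Snap s(t) = 0, nehmen wir 3 Stammfunktionen. Mit ∫s(t)dt und Anwendung von j(0) = 0, finden wir j(t) = 0. Durch Integration von dem Ruck und Verwendung der Anfangsbedingung a(0) = -4, erhalten wir a(t) = -4. Mit ∫a(t)dt und Anwendung von v(0) = 3, finden wir v(t) = 3 - 4·t. Aus der Gleichung für die Geschwindigkeit v(t) = 3 - 4·t, setzen wir t = 3 ein und erhalten v = -9.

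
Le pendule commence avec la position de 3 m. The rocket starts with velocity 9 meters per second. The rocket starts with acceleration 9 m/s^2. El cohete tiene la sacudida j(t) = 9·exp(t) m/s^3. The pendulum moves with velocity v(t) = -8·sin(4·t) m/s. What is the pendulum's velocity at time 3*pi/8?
Using v(t) = -8·sin(4·t) and substituting t = 3*pi/8, we find v = 8.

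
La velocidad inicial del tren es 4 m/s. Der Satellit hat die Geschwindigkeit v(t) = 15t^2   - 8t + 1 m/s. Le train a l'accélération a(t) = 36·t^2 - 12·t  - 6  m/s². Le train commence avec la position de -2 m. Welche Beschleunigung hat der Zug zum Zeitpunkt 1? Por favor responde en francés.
Nous avons l'accélération a(t) = 36·t^2 - 12·t - 6. En substituant t = 1: a(1) = 18.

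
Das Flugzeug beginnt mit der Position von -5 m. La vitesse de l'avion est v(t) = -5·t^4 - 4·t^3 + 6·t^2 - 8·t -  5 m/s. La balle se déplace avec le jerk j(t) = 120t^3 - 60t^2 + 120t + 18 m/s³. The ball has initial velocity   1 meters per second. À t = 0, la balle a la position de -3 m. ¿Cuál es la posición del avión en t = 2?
Partiendo de la velocidad v(t) = -5·t^4 - 4·t^3 + 6·t^2 - 8·t - 5, tomamos 1 integral. La integral de la velocidad es la posición. Usando x(0) = -5, obtenemos x(t) = -t^5 - t^4 + 2·t^3 - 4·t^2 - 5·t - 5. Tenemos la posición x(t) = -t^5 - t^4 + 2·t^3 - 4·t^2 - 5·t - 5. Sustituyendo t = 2: x(2) = -63.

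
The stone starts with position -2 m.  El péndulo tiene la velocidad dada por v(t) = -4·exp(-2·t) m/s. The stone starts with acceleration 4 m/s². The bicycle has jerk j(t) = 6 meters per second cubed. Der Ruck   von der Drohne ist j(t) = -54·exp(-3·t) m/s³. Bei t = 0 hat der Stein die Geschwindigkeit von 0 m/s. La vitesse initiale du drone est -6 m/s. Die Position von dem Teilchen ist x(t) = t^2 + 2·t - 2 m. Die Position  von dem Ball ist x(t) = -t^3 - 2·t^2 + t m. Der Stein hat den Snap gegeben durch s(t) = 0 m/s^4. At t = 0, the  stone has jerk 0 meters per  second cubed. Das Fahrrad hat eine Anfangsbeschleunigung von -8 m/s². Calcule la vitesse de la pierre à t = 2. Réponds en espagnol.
Para resolver esto, necesitamos tomar 3 antiderivadas de nuestra ecuación del snap s(t) = 0. Integrando el snap y usando la condición inicial j(0) = 0, obtenemos j(t) = 0. La antiderivada de la sacudida, con a(0) = 4, da la aceleración: a(t) = 4. La integral de la aceleración, con v(0) = 0, da la velocidad: v(t) = 4·t. Usando v(t) = 4·t y sustituyendo t = 2, encontramos v = 8.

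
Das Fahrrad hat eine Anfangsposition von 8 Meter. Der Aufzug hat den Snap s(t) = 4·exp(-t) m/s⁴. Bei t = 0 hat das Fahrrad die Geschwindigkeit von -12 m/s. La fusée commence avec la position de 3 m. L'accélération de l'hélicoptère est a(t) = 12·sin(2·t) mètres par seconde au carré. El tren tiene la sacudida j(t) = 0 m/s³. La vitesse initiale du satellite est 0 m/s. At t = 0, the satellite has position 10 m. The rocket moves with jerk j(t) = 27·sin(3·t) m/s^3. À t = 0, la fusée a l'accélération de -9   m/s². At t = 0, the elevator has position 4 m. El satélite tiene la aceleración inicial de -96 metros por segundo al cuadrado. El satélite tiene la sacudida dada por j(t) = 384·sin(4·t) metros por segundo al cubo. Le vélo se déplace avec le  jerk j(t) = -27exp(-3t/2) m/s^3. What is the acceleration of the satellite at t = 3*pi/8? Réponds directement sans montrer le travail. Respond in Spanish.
La respuesta es 0.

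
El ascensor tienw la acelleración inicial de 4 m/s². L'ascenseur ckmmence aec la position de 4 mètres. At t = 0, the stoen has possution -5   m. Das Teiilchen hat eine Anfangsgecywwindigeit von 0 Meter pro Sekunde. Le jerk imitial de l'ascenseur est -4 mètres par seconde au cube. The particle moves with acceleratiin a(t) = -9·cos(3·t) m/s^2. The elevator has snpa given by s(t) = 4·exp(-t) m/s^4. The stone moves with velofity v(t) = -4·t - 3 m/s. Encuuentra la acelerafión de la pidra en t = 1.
Debemos derivar nuestra ecuación de la velocidad v(t) = -4·t - 3 1 vez. La derivada de la velocidad da la aceleración: a(t) = -4. Tenemos la aceleración a(t) = -4. Sustituyendo t = 1: a(1) = -4.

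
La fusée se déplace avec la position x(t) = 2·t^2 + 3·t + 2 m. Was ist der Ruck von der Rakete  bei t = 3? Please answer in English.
To solve this, we need to take 3 derivatives of our position equation x(t) = 2·t^2 + 3·t + 2. The derivative of position gives velocity: v(t) = 4·t + 3. The derivative of velocity gives acceleration: a(t) = 4. The derivative of acceleration gives jerk: j(t) = 0. We have jerk j(t) = 0. Substituting t = 3: j(3) = 0.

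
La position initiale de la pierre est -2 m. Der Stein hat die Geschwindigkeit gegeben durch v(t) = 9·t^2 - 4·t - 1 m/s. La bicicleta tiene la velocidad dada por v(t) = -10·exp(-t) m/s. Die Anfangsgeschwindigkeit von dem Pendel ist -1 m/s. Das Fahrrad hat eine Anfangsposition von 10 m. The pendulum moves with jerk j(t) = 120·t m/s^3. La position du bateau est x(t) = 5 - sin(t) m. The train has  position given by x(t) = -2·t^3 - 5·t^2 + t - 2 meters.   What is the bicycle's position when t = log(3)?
Starting from velocity v(t) = -10·exp(-t), we take 1 antiderivative. Integrating velocity and using the initial condition x(0) = 10, we get x(t) = 10·exp(-t). We have position x(t) = 10·exp(-t). Substituting t = log(3): x(log(3)) = 10/3.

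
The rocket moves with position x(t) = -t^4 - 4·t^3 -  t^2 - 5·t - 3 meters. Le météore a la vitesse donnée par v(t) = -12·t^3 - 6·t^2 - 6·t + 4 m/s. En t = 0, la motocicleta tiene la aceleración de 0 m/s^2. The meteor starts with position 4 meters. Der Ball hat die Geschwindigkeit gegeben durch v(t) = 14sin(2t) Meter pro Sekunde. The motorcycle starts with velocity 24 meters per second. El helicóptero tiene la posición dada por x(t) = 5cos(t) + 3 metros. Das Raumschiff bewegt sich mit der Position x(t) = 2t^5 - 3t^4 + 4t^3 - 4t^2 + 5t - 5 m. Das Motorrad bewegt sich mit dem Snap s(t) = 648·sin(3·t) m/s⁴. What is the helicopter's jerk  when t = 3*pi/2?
To solve this, we need to take 3 derivatives of our position equation x(t) = 5·cos(t) + 3. Differentiating position, we get velocity: v(t) = -5·sin(t). The derivative of velocity gives acceleration: a(t) = -5·cos(t). Differentiating acceleration, we get jerk: j(t) = 5·sin(t). We have jerk j(t) = 5·sin(t). Substituting t = 3*pi/2: j(3*pi/2) = -5.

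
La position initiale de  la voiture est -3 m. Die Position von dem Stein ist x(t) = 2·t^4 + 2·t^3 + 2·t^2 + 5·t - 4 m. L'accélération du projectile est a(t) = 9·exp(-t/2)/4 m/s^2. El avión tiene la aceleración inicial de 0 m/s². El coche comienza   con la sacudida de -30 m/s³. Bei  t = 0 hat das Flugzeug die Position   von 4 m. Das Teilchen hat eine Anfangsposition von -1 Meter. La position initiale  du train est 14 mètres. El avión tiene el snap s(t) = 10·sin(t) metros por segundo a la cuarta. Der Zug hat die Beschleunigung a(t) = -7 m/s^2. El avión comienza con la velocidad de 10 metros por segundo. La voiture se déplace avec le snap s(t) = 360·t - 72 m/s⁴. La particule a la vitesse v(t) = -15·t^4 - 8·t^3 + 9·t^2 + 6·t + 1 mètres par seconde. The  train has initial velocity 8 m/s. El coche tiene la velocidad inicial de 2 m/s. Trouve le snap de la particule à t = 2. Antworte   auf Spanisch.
Para resolver esto, necesitamos tomar 3 derivadas de nuestra ecuación de la velocidad v(t) = -15·t^4 - 8·t^3 + 9·t^2 + 6·t + 1. Derivando la velocidad, obtenemos la aceleración: a(t) = -60·t^3 - 24·t^2 + 18·t + 6. Tomando d/dt de a(t), encontramos j(t) = -180·t^2 - 48·t + 18. La derivada de la sacudida da el snap: s(t) = -360·t - 48. Usando s(t) = -360·t - 48 y sustituyendo t = 2, encontramos s = -768.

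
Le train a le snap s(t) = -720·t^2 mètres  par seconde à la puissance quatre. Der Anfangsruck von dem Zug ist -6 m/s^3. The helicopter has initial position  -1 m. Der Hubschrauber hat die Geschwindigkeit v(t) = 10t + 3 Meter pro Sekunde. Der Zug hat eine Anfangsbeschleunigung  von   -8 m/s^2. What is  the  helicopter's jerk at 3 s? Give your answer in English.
To solve this, we need to take 2 derivatives of our velocity equation v(t) = 10·t + 3. The derivative of velocity gives acceleration: a(t) = 10. Taking d/dt of a(t), we find j(t) = 0. From the given jerk equation j(t) = 0, we substitute t = 3 to get j = 0.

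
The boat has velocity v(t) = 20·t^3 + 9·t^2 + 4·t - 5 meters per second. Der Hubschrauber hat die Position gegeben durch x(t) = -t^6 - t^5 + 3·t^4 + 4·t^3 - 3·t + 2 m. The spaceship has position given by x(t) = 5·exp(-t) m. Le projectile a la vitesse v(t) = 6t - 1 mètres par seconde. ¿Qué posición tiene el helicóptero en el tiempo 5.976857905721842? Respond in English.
From the given position equation x(t) = -t^6 - t^5 + 3·t^4 + 4·t^3 - 3·t + 2, we substitute t = 5.976857905721842 to get x = -48547.3594664139.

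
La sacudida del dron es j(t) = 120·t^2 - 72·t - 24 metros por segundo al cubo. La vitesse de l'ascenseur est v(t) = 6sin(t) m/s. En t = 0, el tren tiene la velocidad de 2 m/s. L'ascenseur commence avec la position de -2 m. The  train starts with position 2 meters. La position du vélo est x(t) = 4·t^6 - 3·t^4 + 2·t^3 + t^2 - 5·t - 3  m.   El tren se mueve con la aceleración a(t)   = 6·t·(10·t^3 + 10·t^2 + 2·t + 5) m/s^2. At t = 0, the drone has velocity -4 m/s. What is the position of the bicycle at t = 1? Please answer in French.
En utilisant x(t) = 4·t^6 - 3·t^4 + 2·t^3 + t^2 - 5·t - 3 et en substituant t = 1, nous trouvons x = -4.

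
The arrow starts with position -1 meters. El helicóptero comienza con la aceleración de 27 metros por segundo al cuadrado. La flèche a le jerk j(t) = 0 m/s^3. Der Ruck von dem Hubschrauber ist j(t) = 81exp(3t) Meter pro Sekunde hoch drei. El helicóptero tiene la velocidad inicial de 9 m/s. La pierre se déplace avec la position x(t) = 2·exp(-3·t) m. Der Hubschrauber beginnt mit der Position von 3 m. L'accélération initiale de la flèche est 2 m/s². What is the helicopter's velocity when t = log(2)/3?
Starting from jerk j(t) = 81·exp(3·t), we take 2 integrals. Taking ∫j(t)dt and applying a(0) = 27, we find a(t) = 27·exp(3·t). Finding the antiderivative of a(t) and using v(0) = 9: v(t) = 9·exp(3·t). We have velocity v(t) = 9·exp(3·t). Substituting t = log(2)/3: v(log(2)/3) = 18.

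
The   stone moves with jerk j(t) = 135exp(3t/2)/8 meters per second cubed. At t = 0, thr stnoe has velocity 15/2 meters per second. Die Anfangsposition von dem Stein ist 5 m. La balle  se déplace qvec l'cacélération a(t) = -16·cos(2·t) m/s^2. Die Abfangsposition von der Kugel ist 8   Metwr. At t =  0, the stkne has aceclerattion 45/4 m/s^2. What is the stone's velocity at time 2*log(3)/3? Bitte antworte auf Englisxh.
Starting from jerk j(t) = 135·exp(3·t/2)/8, we take 2 antiderivatives. Taking ∫j(t)dt and applying a(0) = 45/4, we find a(t) = 45·exp(3·t/2)/4. Integrating acceleration and using the initial condition v(0) = 15/2, we get v(t) = 15·exp(3·t/2)/2. Using v(t) = 15·exp(3·t/2)/2 and substituting t = 2*log(3)/3, we find v = 45/2.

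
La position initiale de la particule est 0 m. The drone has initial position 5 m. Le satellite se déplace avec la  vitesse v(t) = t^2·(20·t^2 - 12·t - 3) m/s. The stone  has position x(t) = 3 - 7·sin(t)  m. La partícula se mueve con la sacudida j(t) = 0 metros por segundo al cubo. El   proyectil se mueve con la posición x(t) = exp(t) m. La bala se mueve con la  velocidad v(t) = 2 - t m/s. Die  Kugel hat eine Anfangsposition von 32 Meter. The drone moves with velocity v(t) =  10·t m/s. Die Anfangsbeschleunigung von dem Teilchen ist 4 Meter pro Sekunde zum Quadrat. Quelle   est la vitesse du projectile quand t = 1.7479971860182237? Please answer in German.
Wir müssen unsere Gleichung für die Position x(t) = exp(t) 1-mal ableiten. Mit d/dt von x(t) finden wir v(t) = exp(t). Wir haben die Geschwindigkeit v(t) = exp(t). Durch Einsetzen von t = 1.7479971860182237: v(1.7479971860182237) = 5.74308881122011.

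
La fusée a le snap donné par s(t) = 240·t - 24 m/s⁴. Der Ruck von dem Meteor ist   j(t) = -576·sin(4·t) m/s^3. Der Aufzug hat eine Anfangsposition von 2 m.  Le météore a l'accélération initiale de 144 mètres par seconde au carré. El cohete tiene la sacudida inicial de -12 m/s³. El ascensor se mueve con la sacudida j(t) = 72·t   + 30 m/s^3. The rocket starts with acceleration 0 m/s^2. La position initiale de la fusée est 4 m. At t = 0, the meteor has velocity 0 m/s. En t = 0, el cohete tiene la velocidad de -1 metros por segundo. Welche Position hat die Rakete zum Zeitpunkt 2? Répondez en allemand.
Ausgehend von dem Snap s(t) = 240·t - 24, nehmen wir 4 Integrale. Durch Integration von dem Snap und Verwendung der Anfangsbedingung j(0) = -12, erhalten wir j(t) = 120·t^2 - 24·t - 12. Mit ∫j(t)dt und Anwendung von a(0) = 0, finden wir a(t) = 4·t·(10·t^2 - 3·t - 3). Durch Integration von der Beschleunigung und Verwendung der Anfangsbedingung v(0) = -1, erhalten wir v(t) = 10·t^4 - 4·t^3 - 6·t^2 - 1. Die Stammfunktion von der Geschwindigkeit, mit x(0) = 4, ergibt die Position: x(t) = 2·t^5 - t^4 - 2·t^3 - t + 4. Aus der Gleichung für die Position x(t) = 2·t^5 - t^4 - 2·t^3 - t + 4, setzen wir t = 2 ein und erhalten x = 34.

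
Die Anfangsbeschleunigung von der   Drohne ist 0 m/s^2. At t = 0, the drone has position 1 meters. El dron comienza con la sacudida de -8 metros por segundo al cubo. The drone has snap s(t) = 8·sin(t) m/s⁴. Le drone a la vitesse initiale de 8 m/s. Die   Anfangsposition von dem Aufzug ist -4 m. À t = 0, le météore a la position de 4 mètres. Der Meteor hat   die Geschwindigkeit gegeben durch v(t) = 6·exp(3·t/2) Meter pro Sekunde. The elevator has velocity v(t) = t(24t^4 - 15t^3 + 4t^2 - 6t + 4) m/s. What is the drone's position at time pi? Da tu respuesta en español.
Necesitamos integrar nuestra ecuación del snap s(t) = 8·sin(t) 4 veces. Integrando el snap y usando la condición inicial j(0) = -8, obtenemos j(t) = -8·cos(t). Tomando ∫j(t)dt y aplicando a(0) = 0, encontramos a(t) = -8·sin(t). La integral de la aceleración, con v(0) = 8, da la velocidad: v(t) = 8·cos(t). La integral de la velocidad, con x(0) = 1, da la posición: x(t) = 8·sin(t) + 1. Usando x(t) = 8·sin(t) + 1 y sustituyendo t = pi, encontramos x = 1.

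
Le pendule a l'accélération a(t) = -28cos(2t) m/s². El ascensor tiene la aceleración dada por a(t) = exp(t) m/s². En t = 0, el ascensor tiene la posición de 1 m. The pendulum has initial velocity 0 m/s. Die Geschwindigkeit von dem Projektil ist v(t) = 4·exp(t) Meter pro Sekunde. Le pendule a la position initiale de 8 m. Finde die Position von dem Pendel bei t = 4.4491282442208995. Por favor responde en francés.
Pour résoudre ceci, nous devons prendre 2 primitives de notre équation de l'accélération a(t) = -28·cos(2·t). En intégrant l'accélération et en utilisant la condition initiale v(0) = 0, nous obtenons v(t) = -14·sin(2·t). La primitive de la vitesse, avec x(0) = 8, donne la position: x(t) = 7·cos(2·t) + 1. En utilisant x(t) = 7·cos(2·t) + 1 et en substituant t = 4.4491282442208995, nous trouvons x = -5.05192251048572.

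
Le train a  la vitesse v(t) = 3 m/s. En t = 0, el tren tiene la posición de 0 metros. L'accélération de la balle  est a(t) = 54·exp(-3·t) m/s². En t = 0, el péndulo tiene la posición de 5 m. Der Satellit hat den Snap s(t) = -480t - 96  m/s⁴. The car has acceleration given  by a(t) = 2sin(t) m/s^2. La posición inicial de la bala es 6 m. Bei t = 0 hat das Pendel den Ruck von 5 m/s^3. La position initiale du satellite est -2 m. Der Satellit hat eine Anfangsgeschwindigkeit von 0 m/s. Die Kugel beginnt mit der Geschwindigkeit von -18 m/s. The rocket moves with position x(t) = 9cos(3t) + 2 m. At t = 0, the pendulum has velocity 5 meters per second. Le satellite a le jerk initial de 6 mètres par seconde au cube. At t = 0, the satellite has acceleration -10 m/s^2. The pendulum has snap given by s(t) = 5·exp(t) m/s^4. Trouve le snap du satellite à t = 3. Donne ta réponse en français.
En utilisant s(t) = -480·t - 96 et en substituant t = 3, nous trouvons s = -1536.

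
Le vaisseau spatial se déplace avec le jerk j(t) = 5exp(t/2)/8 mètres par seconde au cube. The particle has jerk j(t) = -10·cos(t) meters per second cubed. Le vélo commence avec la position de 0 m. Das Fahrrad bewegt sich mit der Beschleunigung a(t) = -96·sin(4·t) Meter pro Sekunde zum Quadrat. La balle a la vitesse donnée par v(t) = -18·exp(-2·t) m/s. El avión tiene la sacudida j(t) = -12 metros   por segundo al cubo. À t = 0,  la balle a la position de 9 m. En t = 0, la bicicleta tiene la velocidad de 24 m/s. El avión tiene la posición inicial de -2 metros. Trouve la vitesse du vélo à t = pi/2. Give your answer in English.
To find the answer, we compute 1 antiderivative of a(t) = -96·sin(4·t). Taking ∫a(t)dt and applying v(0) = 24, we find v(t) = 24·cos(4·t). We have velocity v(t) = 24·cos(4·t). Substituting t = pi/2: v(pi/2) = 24.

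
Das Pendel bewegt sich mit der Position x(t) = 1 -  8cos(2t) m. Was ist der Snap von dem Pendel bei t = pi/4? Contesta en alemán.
Wir müssen unsere Gleichung für die Position x(t) = 1 - 8·cos(2·t) 4-mal ableiten. Mit d/dt von x(t) finden wir v(t) = 16·sin(2·t). Die Ableitung von der Geschwindigkeit ergibt die Beschleunigung: a(t) = 32·cos(2·t). Mit d/dt von a(t) finden wir j(t) = -64·sin(2·t). Durch Ableiten von dem Ruck erhalten wir den Snap: s(t) = -128·cos(2·t). Mit s(t) = -128·cos(2·t) und Einsetzen von t = pi/4, finden wir s = 0.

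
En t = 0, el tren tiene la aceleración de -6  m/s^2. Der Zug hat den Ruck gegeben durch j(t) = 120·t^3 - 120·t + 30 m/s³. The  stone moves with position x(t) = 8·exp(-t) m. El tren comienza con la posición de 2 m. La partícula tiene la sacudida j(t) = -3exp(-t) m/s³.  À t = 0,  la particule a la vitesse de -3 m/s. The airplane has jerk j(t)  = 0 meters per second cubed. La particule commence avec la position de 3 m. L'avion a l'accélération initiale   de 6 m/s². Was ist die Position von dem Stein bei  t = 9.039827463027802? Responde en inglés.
From the given position equation x(t) = 8·exp(-t), we substitute t = 9.039827463027802 to get x = 0.000948730368579370.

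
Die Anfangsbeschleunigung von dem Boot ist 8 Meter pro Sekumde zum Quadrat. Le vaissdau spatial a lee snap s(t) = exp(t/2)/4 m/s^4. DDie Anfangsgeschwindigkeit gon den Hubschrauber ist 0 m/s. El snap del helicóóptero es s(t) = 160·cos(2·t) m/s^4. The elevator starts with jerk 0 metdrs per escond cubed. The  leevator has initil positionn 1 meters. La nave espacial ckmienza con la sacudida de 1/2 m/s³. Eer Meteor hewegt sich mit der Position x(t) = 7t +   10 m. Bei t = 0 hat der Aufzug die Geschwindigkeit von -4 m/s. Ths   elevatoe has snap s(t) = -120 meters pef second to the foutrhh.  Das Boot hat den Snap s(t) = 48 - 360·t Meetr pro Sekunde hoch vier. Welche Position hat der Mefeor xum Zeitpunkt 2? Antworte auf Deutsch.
Wir haben die Position x(t) = 7·t + 10. Durch Einsetzen von t = 2: x(2) = 24.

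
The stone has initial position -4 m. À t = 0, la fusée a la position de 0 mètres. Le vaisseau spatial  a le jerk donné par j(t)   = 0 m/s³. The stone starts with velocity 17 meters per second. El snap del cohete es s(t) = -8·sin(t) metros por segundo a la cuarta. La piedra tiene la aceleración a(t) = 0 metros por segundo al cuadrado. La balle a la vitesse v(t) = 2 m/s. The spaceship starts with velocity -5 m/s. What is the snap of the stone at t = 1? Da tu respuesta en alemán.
Wir müssen unsere Gleichung für die Beschleunigung a(t) = 0 2-mal ableiten. Die Ableitung von der Beschleunigung ergibt den Ruck: j(t) = 0. Mit d/dt von j(t) finden wir s(t) = 0. Wir haben den Snap s(t) = 0. Durch Einsetzen von t = 1: s(1) = 0.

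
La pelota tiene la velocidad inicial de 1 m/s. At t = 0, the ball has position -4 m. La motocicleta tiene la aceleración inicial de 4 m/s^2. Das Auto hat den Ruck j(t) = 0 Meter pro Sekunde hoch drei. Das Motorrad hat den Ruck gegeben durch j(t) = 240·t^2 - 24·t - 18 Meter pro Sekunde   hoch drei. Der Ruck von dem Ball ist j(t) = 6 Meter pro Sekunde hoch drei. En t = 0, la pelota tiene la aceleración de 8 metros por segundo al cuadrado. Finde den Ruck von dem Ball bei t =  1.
Aus der Gleichung für den Ruck j(t) = 6, setzen wir t = 1 ein und erhalten j = 6.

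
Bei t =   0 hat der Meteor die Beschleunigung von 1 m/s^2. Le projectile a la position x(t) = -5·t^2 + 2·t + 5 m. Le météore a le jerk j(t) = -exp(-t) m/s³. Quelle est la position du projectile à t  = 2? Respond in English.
We have position x(t) = -5·t^2 + 2·t + 5. Substituting t = 2: x(2) = -11.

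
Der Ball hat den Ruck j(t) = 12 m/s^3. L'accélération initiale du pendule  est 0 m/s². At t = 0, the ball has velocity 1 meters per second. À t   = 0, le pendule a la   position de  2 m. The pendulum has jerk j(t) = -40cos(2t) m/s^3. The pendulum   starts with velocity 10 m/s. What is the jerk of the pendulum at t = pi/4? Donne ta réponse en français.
Nous avons le jerk j(t) = -40·cos(2·t). En substituant t = pi/4: j(pi/4) = 0.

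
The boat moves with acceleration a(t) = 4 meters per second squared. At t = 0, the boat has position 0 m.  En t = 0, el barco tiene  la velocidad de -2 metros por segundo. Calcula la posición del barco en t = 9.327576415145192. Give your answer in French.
Nous devons intégrer notre équation de l'accélération a(t) = 4 2 fois. La primitive de l'accélération est la vitesse. En utilisant v(0) = -2, nous obtenons v(t) = 4·t - 2. En prenant ∫v(t)dt et en appliquant x(0) = 0, nous trouvons x(t) = 2·t^2 - 2·t. Nous avons la position x(t) = 2·t^2 - 2·t. En substituant t = 9.327576415145192: x(9.327576415145192) = 155.352210730455.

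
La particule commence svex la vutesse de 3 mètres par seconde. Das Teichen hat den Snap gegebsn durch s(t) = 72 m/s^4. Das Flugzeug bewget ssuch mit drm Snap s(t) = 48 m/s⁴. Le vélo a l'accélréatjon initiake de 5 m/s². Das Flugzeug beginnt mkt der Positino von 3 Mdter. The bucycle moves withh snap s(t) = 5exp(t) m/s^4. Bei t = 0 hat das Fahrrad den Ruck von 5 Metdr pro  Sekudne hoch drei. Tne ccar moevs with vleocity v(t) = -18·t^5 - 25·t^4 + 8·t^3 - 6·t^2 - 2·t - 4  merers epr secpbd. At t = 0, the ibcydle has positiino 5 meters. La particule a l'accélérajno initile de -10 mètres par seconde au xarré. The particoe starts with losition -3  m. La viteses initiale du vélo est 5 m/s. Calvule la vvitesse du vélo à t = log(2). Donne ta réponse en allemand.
Um dies zu lösen, müssen wir 3 Integrale unserer Gleichung für den Snap s(t) = 5·exp(t) finden. Das Integral von dem Snap ist der Ruck. Mit j(0) = 5 erhalten wir j(t) = 5·exp(t). Das Integral von dem Ruck ist die Beschleunigung. Mit a(0) = 5 erhalten wir a(t) = 5·exp(t). Das Integral von der Beschleunigung, mit v(0) = 5, ergibt die Geschwindigkeit: v(t) = 5·exp(t). Mit v(t) = 5·exp(t) und Einsetzen von t = log(2), finden wir v = 10.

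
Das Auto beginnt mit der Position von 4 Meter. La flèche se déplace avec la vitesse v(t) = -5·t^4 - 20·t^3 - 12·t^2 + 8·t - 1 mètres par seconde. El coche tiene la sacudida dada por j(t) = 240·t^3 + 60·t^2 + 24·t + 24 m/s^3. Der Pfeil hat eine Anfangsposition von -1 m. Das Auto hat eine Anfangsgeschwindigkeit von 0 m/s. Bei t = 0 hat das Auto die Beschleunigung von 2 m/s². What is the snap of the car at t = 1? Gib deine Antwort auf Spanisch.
Debemos derivar nuestra ecuación de la sacudida j(t) = 240·t^3 + 60·t^2 + 24·t + 24 1 vez. Tomando d/dt de j(t), encontramos s(t) = 720·t^2 + 120·t + 24. De la ecuación del snap s(t) = 720·t^2 + 120·t + 24, sustituimos t = 1 para obtener s = 864.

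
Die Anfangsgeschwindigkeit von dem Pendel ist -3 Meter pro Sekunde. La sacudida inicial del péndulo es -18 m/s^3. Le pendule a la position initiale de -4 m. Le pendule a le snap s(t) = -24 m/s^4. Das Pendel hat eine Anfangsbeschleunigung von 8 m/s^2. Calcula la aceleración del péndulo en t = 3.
Necesitamos integrar nuestra ecuación del snap s(t) = -24 2 veces. La integral del snap, con j(0) = -18, da la sacudida: j(t) = -24·t - 18. La integral de la sacudida, con a(0) = 8, da la aceleración: a(t) = -12·t^2 - 18·t + 8. Usando a(t) = -12·t^2 - 18·t + 8 y sustituyendo t = 3, encontramos a = -154.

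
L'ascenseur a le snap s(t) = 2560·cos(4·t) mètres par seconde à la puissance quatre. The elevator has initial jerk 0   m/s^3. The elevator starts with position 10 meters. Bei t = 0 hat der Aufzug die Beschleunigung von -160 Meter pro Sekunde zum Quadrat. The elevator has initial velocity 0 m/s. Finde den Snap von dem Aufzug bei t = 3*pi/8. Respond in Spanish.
Usando s(t) = 2560·cos(4·t) y sustituyendo t = 3*pi/8, encontramos s = 0.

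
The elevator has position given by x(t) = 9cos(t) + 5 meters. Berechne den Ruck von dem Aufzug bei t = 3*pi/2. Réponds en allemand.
Um dies zu lösen, müssen wir 3 Ableitungen unserer Gleichung für die Position x(t) = 9·cos(t) + 5 nehmen. Durch Ableiten von der Position erhalten wir die Geschwindigkeit: v(t) = -9·sin(t). Mit d/dt von v(t) finden wir a(t) = -9·cos(t). Mit d/dt von a(t) finden wir j(t) = 9·sin(t). Aus der Gleichung für den Ruck j(t) = 9·sin(t), setzen wir t = 3*pi/2 ein und erhalten j = -9.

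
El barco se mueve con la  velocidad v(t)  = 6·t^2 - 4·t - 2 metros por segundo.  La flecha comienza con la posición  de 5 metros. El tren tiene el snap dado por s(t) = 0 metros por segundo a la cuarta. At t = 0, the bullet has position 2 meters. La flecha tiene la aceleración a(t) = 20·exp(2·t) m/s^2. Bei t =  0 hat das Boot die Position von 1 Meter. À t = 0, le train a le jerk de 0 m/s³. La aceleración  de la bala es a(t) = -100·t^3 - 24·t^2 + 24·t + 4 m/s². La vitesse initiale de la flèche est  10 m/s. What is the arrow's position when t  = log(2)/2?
To find the answer, we compute 2 antiderivatives of a(t) = 20·exp(2·t). The integral of acceleration, with v(0) = 10, gives velocity: v(t) = 10·exp(2·t). Integrating velocity and using the initial condition x(0) = 5, we get x(t) = 5·exp(2·t). From the given position equation x(t) = 5·exp(2·t), we substitute t = log(2)/2 to get x = 10.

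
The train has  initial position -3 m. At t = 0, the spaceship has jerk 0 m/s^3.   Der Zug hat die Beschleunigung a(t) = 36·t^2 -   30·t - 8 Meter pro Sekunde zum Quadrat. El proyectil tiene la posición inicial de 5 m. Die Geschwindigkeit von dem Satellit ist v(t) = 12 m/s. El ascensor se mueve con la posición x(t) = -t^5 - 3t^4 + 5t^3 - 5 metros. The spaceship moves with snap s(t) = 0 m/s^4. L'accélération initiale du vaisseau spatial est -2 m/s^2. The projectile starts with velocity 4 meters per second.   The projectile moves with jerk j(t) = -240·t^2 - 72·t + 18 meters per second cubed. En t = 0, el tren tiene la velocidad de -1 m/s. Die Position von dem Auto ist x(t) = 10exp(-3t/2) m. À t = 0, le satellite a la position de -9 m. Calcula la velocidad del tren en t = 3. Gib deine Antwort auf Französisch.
Nous devons intégrer notre équation de l'accélération a(t) = 36·t^2 - 30·t - 8 1 fois. En intégrant l'accélération et en utilisant la condition initiale v(0) = -1, nous obtenons v(t) = 12·t^3 - 15·t^2 - 8·t - 1. De l'équation de la vitesse v(t) = 12·t^3 - 15·t^2 - 8·t - 1, nous substituons t = 3 pour obtenir v = 164.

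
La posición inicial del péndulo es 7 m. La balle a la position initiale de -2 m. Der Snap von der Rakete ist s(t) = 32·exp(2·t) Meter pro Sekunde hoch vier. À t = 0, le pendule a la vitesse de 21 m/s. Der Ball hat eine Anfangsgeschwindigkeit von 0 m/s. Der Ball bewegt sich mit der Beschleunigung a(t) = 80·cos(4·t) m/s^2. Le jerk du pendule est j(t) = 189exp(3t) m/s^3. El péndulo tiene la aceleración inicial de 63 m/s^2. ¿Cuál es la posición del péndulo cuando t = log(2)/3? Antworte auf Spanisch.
Debemos encontrar la antiderivada de nuestra ecuación de la sacudida j(t) = 189·exp(3·t) 3 veces. Tomando ∫j(t)dt y aplicando a(0) = 63, encontramos a(t) = 63·exp(3·t). La antiderivada de la aceleración es la velocidad. Usando v(0) = 21, obtenemos v(t) = 21·exp(3·t). La antiderivada de la velocidad es la posición. Usando x(0) = 7, obtenemos x(t) = 7·exp(3·t). Usando x(t) = 7·exp(3·t) y sustituyendo t = log(2)/3, encontramos x = 14.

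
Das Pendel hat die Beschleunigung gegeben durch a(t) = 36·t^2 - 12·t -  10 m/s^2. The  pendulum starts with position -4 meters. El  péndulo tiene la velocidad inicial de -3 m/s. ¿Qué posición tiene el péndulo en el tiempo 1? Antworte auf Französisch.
Nous devons trouver l'intégrale de notre équation de l'accélération a(t) = 36·t^2 - 12·t - 10 2 fois. La primitive de l'accélération, avec v(0) = -3, donne la vitesse: v(t) = 12·t^3 - 6·t^2 - 10·t - 3. En intégrant la vitesse et en utilisant la condition initiale x(0) = -4, nous obtenons x(t) = 3·t^4 - 2·t^3 - 5·t^2 - 3·t - 4. Nous avons la position x(t) = 3·t^4 - 2·t^3 - 5·t^2 - 3·t - 4. En substituant t = 1: x(1) = -11.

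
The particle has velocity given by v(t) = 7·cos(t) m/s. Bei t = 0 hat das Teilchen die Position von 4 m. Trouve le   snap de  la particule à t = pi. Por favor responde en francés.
Nous devons dériver notre équation de la vitesse v(t) = 7·cos(t) 3 fois. La dérivée de la vitesse donne l'accélération: a(t) = -7·sin(t). La dérivée de l'accélération donne le jerk: j(t) = -7·cos(t). En prenant d/dt de j(t), nous trouvons s(t) = 7·sin(t). Nous avons le snap s(t) = 7·sin(t). En substituant t = pi: s(pi) = 0.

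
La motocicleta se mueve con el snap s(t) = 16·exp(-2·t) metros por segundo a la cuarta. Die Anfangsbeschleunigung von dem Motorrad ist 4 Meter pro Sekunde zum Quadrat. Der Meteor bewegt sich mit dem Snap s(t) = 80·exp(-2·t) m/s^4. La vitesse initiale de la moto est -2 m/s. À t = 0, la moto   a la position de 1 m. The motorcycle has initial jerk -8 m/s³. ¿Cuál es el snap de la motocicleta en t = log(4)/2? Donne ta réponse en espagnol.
Usando s(t) = 16·exp(-2·t) y sustituyendo t = log(4)/2, encontramos s = 4.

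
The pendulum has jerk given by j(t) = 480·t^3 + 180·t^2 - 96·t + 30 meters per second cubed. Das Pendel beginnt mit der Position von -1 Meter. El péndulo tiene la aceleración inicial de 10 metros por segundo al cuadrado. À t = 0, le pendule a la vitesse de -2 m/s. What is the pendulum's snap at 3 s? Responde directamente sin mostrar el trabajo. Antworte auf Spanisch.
El snap en t = 3 es s = 13944.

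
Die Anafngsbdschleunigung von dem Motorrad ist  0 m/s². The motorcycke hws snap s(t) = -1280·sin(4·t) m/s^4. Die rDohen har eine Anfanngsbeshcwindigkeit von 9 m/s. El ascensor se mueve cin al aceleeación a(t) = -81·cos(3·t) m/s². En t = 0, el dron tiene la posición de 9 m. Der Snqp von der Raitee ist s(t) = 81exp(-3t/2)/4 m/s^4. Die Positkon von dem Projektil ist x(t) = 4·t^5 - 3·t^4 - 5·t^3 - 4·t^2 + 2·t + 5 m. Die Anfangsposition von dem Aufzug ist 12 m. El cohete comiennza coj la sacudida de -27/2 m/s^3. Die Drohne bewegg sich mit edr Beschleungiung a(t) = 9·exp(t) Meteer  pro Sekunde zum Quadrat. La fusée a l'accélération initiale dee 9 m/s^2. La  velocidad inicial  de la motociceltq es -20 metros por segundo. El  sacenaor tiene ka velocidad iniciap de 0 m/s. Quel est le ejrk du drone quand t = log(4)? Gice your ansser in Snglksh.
Starting from acceleration a(t) = 9·exp(t), we take 1 derivative. The derivative of acceleration gives jerk: j(t) = 9·exp(t). We have jerk j(t) = 9·exp(t). Substituting t = log(4): j(log(4)) = 36.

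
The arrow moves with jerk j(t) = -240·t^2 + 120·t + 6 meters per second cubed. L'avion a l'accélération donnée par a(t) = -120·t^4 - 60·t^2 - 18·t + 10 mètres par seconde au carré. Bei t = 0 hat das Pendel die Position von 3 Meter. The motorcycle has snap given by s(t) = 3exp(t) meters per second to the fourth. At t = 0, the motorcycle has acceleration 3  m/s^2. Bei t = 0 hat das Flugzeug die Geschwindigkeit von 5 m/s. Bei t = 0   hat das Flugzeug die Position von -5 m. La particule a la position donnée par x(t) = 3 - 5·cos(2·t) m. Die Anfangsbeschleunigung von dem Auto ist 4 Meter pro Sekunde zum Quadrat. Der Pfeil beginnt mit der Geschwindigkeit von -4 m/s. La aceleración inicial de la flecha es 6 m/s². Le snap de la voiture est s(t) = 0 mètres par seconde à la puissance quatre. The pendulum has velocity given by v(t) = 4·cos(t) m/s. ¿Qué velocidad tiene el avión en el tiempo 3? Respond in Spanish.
Para resolver esto, necesitamos tomar 1 integral de nuestra ecuación de la aceleración a(t) = -120·t^4 - 60·t^2 - 18·t + 10. Tomando ∫a(t)dt y aplicando v(0) = 5, encontramos v(t) = -24·t^5 - 20·t^3 - 9·t^2 + 10·t + 5. Usando v(t) = -24·t^5 - 20·t^3 - 9·t^2 + 10·t + 5 y sustituyendo t = 3, encontramos v = -6418.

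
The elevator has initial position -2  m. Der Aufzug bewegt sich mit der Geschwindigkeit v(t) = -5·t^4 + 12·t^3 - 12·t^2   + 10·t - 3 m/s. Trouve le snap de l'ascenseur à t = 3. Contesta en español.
Debemos derivar nuestra ecuación de la velocidad v(t) = -5·t^4 + 12·t^3 - 12·t^2 + 10·t - 3 3 veces. Derivando la velocidad, obtenemos la aceleración: a(t) = -20·t^3 + 36·t^2 - 24·t + 10. La derivada de la aceleración da la sacudida: j(t) = -60·t^2 + 72·t - 24. Derivando la sacudida, obtenemos el snap: s(t) = 72 - 120·t. Tenemos el snap s(t) = 72 - 120·t. Sustituyendo t = 3: s(3) = -288.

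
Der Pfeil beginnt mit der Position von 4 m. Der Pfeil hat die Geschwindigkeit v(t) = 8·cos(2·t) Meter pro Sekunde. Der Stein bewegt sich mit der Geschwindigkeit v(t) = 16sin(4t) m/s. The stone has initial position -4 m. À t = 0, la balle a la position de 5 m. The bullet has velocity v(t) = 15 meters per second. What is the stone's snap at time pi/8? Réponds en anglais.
Starting from velocity v(t) = 16·sin(4·t), we take 3 derivatives. The derivative of velocity gives acceleration: a(t) = 64·cos(4·t). The derivative of acceleration gives jerk: j(t) = -256·sin(4·t). The derivative of jerk gives snap: s(t) = -1024·cos(4·t). From the given snap equation s(t) = -1024·cos(4·t), we substitute t = pi/8 to get s = 0.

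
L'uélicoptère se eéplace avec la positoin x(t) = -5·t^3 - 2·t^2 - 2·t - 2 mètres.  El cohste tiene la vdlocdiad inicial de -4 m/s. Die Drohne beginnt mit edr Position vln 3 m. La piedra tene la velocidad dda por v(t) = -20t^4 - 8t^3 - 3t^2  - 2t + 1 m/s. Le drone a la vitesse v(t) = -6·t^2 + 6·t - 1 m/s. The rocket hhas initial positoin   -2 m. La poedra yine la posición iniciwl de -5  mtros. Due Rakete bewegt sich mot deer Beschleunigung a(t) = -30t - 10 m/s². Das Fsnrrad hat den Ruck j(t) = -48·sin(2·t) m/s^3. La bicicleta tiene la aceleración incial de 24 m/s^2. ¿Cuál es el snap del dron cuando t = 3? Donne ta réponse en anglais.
Starting from velocity v(t) = -6·t^2 + 6·t - 1, we take 3 derivatives. The derivative of velocity gives acceleration: a(t) = 6 - 12·t. Differentiating acceleration, we get jerk: j(t) = -12. The derivative of jerk gives snap: s(t) = 0. Using s(t) = 0 and substituting t = 3, we find s = 0.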